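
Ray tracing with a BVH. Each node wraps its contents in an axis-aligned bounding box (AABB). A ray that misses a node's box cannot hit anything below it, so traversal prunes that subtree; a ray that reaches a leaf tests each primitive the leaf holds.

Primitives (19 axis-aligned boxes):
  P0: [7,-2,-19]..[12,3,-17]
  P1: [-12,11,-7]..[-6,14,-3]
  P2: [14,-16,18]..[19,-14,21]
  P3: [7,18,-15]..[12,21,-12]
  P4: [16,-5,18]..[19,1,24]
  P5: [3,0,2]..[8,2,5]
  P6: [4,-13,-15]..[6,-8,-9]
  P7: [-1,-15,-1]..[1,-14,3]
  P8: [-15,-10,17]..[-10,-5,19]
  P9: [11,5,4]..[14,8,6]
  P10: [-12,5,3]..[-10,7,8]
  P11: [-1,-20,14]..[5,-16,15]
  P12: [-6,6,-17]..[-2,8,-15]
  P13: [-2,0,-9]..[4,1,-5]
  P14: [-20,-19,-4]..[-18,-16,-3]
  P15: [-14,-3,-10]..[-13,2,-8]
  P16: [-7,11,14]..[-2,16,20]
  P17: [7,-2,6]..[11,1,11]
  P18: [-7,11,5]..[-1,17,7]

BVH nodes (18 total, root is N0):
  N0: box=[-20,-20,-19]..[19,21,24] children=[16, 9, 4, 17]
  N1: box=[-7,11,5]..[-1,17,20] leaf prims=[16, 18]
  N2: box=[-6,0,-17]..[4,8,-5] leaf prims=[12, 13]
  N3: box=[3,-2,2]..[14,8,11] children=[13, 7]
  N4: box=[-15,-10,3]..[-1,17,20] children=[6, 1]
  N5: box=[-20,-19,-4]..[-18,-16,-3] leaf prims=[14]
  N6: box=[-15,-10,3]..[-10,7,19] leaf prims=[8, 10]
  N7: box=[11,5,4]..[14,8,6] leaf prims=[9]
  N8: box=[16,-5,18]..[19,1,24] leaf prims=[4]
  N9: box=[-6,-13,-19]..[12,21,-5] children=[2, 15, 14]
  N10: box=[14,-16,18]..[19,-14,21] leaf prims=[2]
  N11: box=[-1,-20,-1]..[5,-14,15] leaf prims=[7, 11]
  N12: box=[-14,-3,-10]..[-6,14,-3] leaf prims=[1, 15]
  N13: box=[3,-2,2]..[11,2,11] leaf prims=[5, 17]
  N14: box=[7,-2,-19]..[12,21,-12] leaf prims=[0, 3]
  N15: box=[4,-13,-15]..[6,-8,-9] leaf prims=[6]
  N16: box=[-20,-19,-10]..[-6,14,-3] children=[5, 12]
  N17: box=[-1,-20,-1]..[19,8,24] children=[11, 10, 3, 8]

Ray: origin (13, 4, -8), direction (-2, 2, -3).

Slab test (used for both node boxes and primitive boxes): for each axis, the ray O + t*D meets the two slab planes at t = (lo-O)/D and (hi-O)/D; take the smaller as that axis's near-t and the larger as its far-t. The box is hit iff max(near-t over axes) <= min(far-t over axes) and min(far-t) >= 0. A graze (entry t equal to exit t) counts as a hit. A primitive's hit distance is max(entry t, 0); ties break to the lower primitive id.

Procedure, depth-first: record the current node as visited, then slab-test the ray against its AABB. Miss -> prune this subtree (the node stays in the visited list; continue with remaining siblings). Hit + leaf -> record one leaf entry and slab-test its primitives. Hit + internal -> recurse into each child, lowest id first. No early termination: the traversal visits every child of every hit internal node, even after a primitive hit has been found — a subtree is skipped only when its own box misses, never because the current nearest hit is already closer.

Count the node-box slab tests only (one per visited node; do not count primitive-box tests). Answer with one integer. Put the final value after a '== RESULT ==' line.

Traverse from the root:
N0 x:[-3,33/2] y:[-12,17/2] z:[-32/3,11/3] -> hit [-3,11/3], descend [4, 9, 16, 17]
  N4 x:[7,14] y:[-7,13/2] z:[-28/3,-11/3] -> miss, prune
  N9 x:[1/2,19/2] y:[-17/2,17/2] z:[-1,11/3] -> hit [1/2,11/3], descend [2, 14, 15]
    N2 x:[9/2,19/2] y:[-2,2] z:[-1,3] -> miss, prune
    N14 x:[1/2,3] y:[-3,17/2] z:[4/3,11/3] -> hit [4/3,3] leaf, test {P0(miss), P3(miss)}
    N15 x:[7/2,9/2] y:[-17/2,-6] z:[1/3,7/3] -> miss, prune
  N16 x:[19/2,33/2] y:[-23/2,5] z:[-5/3,2/3] -> miss, prune
  N17 x:[-3,7] y:[-12,2] z:[-32/3,-7/3] -> miss, prune

Summary -> nodes [0, 4, 9, 2, 14, 15, 16, 17]; box-tests=8; leaf-entries=1; first=miss

== RESULT ==
8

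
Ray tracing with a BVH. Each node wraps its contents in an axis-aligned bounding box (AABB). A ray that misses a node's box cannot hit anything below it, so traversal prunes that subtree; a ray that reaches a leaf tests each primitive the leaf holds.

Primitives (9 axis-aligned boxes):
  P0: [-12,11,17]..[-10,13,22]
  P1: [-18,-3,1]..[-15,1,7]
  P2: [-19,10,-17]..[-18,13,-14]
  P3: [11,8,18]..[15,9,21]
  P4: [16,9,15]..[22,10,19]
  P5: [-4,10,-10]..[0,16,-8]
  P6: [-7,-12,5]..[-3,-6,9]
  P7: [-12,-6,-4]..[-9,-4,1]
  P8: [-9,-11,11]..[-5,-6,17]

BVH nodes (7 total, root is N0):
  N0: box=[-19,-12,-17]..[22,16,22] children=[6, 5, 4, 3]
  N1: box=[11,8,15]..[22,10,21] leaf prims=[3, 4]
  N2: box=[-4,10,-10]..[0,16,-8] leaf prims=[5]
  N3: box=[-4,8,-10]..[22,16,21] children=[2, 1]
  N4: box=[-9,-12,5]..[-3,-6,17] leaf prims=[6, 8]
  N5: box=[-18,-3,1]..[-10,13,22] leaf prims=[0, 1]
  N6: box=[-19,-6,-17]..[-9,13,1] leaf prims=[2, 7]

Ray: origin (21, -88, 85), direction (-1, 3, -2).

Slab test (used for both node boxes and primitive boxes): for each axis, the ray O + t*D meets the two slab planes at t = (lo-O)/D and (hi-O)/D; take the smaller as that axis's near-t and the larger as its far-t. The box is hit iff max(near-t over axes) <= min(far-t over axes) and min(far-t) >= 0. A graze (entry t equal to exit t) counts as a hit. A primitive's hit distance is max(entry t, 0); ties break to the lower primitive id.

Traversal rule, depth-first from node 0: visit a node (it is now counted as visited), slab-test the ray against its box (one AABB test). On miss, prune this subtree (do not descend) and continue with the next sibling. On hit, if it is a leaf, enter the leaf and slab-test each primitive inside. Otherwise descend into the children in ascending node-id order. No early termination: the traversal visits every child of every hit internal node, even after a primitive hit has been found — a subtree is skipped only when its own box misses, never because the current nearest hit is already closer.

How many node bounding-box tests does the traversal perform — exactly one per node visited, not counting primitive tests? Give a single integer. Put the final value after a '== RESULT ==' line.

Traverse from the root:
N0 x:[-1,40] y:[76/3,104/3] z:[63/2,51] -> hit [63/2,104/3], descend [3, 4, 5, 6]
  N3 x:[-1,25] y:[32,104/3] z:[32,95/2] -> miss, prune
  N4 x:[24,30] y:[76/3,82/3] z:[34,40] -> miss, prune
  N5 x:[31,39] y:[85/3,101/3] z:[63/2,42] -> hit [63/2,101/3] leaf, test {P0@t=33, P1(miss)}
  N6 x:[30,40] y:[82/3,101/3] z:[42,51] -> miss, prune

order=[0, 3, 4, 5, 6]  |boxes|=5  |leaves|=1  hit=P0

== RESULT ==
5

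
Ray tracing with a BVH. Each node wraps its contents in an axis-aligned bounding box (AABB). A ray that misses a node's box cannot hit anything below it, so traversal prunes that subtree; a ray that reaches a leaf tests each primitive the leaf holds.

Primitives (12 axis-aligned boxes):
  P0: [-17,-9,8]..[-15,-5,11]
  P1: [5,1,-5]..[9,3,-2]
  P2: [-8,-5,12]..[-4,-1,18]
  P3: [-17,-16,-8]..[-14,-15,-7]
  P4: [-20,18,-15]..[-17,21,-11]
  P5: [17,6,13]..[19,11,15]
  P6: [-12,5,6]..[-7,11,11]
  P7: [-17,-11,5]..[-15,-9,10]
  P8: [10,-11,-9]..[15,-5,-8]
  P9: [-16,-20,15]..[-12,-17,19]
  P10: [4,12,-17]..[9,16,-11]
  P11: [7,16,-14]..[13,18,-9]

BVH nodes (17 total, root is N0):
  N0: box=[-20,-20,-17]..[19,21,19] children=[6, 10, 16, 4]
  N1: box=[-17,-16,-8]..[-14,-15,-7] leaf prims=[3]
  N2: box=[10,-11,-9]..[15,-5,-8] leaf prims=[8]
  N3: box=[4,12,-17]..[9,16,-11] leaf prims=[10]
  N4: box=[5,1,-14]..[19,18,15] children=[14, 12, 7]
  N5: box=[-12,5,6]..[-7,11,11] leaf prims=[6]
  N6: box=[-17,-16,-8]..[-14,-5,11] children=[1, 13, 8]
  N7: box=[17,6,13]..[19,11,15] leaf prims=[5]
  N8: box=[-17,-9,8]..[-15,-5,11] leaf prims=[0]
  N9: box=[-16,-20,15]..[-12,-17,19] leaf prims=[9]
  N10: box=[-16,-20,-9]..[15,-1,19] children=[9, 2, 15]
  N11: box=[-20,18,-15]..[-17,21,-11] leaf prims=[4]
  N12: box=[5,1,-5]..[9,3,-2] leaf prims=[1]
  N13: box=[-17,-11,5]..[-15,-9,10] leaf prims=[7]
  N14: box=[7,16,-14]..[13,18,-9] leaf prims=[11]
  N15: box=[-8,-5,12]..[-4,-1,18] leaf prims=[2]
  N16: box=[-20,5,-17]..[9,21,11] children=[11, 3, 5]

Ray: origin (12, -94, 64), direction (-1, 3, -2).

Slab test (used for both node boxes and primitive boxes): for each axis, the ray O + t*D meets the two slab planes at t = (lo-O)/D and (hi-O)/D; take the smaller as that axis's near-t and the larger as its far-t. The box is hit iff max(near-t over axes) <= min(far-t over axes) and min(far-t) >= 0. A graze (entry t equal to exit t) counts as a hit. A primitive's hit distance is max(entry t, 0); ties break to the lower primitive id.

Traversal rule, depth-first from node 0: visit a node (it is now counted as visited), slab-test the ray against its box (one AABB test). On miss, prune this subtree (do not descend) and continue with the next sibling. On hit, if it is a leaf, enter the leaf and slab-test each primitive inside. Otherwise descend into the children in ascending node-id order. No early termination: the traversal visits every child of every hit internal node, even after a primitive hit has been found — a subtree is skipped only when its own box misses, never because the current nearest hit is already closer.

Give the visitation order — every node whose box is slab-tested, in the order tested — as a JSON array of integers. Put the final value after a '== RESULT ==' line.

Walk:
N0 x:[-7,32] y:[74/3,115/3] z:[45/2,81/2] -> hit [74/3,32], descend [4, 6, 10, 16]
  N4 x:[-7,7] y:[95/3,112/3] z:[49/2,39] -> miss, prune
  N6 x:[26,29] y:[26,89/3] z:[53/2,36] -> hit [53/2,29], descend [1, 8, 13]
    N1 x:[26,29] y:[26,79/3] z:[71/2,36] -> miss, prune
    N8 x:[27,29] y:[85/3,89/3] z:[53/2,28] -> miss, prune
    N13 x:[27,29] y:[83/3,85/3] z:[27,59/2] -> hit [83/3,85/3] leaf, test {P7@t=83/3}
  N10 x:[-3,28] y:[74/3,31] z:[45/2,73/2] -> hit [74/3,28], descend [2, 9, 15]
    N2 x:[-3,2] y:[83/3,89/3] z:[36,73/2] -> miss, prune
    N9 x:[24,28] y:[74/3,77/3] z:[45/2,49/2] -> miss, prune
    N15 x:[16,20] y:[89/3,31] z:[23,26] -> miss, prune
  N16 x:[3,32] y:[33,115/3] z:[53/2,81/2] -> miss, prune

Visited [0, 4, 6, 1, 8, 13, 10, 2, 9, 15, 16]. Tests: 11 box, 1 leaf. Nearest: P7.

== RESULT ==
[0, 4, 6, 1, 8, 13, 10, 2, 9, 15, 16]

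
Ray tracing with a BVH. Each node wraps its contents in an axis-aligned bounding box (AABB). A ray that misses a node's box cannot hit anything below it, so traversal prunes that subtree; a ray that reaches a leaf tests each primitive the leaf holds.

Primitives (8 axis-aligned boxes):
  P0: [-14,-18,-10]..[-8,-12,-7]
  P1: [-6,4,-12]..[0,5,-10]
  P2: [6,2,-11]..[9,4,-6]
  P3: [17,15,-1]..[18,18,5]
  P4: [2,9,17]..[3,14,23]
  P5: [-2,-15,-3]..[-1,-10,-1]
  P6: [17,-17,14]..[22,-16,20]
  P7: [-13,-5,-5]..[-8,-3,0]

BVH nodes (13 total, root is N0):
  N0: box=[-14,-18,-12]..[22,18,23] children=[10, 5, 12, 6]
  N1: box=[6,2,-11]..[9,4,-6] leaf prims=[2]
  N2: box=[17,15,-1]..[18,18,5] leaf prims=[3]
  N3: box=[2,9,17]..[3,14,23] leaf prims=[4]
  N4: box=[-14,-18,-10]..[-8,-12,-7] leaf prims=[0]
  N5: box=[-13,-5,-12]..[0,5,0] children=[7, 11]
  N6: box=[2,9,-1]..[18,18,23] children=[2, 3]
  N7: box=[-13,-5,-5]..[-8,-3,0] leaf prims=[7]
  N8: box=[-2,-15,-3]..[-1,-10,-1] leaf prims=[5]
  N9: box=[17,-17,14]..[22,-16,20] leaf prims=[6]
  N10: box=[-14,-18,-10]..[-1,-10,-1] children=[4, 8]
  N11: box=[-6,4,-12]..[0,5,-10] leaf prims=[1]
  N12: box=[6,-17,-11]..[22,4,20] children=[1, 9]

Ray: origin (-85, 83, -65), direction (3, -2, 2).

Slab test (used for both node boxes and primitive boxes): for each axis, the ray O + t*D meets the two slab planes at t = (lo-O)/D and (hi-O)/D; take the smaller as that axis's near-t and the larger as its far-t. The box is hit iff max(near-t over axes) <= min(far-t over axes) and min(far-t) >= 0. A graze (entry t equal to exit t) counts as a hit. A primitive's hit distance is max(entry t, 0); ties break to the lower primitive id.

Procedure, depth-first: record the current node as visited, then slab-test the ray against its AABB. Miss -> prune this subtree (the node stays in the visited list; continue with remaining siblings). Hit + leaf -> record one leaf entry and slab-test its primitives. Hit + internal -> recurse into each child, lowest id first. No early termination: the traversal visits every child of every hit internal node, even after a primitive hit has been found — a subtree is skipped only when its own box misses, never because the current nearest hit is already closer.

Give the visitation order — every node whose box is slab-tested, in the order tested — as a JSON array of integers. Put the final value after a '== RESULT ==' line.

Walk:
N0 x:[71/3,107/3] y:[65/2,101/2] z:[53/2,44] -> hit [65/2,107/3], descend [5, 6, 10, 12]
  N5 x:[24,85/3] y:[39,44] z:[53/2,65/2] -> miss, prune
  N6 x:[29,103/3] y:[65/2,37] z:[32,44] -> hit [65/2,103/3], descend [2, 3]
    N2 x:[34,103/3] y:[65/2,34] z:[32,35] -> hit [34,34] leaf, test {P3@t=34}
    N3 x:[29,88/3] y:[69/2,37] z:[41,44] -> miss, prune
  N10 x:[71/3,28] y:[93/2,101/2] z:[55/2,32] -> miss, prune
  N12 x:[91/3,107/3] y:[79/2,50] z:[27,85/2] -> miss, prune

7 AABB tests over nodes [0, 5, 6, 2, 3, 10, 12]; 1 leaf entered; closest P3.

== RESULT ==
[0, 5, 6, 2, 3, 10, 12]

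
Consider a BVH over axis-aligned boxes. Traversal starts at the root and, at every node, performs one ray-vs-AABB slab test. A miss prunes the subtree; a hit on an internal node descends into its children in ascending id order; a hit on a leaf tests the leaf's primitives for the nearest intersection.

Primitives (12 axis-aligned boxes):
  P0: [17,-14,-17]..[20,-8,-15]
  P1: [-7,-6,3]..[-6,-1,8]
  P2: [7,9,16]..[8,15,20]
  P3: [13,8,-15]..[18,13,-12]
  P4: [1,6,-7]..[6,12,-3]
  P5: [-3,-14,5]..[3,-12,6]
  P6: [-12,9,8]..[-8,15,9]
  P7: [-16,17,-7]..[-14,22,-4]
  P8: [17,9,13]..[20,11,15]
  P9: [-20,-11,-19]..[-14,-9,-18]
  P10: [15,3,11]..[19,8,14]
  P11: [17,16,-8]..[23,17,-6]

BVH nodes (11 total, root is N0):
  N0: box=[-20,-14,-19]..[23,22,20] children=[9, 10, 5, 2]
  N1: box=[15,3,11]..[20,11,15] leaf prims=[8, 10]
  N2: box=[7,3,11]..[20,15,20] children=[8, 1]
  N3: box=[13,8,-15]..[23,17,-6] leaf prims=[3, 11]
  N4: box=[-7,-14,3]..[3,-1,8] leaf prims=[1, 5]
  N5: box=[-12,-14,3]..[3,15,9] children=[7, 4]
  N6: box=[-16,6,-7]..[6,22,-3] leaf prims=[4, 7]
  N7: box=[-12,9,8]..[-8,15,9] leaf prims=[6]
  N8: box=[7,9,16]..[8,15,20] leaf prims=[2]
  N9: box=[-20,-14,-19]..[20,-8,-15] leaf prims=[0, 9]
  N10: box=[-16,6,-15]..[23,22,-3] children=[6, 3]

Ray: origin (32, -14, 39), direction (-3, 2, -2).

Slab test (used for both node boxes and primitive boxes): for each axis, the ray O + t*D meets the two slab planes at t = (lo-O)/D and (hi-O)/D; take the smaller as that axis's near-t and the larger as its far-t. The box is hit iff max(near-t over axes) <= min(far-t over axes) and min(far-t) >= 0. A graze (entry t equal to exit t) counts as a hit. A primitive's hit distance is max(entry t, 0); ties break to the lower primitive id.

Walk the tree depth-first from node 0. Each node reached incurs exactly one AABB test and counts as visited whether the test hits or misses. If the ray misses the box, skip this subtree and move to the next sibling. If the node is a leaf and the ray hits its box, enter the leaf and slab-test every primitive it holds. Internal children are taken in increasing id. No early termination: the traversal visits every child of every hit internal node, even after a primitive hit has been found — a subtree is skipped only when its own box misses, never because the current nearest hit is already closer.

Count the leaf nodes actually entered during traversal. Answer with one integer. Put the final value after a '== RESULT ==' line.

Walk:
N0 x:[3,52/3] y:[0,18] z:[19/2,29] -> hit [19/2,52/3], descend [2, 5, 9, 10]
  N2 x:[4,25/3] y:[17/2,29/2] z:[19/2,14] -> miss, prune
  N5 x:[29/3,44/3] y:[0,29/2] z:[15,18] -> miss, prune
  N9 x:[4,52/3] y:[0,3] z:[27,29] -> miss, prune
  N10 x:[3,16] y:[10,18] z:[21,27] -> miss, prune

Summary -> nodes [0, 2, 5, 9, 10]; box-tests=5; leaf-entries=0; first=miss

== RESULT ==
0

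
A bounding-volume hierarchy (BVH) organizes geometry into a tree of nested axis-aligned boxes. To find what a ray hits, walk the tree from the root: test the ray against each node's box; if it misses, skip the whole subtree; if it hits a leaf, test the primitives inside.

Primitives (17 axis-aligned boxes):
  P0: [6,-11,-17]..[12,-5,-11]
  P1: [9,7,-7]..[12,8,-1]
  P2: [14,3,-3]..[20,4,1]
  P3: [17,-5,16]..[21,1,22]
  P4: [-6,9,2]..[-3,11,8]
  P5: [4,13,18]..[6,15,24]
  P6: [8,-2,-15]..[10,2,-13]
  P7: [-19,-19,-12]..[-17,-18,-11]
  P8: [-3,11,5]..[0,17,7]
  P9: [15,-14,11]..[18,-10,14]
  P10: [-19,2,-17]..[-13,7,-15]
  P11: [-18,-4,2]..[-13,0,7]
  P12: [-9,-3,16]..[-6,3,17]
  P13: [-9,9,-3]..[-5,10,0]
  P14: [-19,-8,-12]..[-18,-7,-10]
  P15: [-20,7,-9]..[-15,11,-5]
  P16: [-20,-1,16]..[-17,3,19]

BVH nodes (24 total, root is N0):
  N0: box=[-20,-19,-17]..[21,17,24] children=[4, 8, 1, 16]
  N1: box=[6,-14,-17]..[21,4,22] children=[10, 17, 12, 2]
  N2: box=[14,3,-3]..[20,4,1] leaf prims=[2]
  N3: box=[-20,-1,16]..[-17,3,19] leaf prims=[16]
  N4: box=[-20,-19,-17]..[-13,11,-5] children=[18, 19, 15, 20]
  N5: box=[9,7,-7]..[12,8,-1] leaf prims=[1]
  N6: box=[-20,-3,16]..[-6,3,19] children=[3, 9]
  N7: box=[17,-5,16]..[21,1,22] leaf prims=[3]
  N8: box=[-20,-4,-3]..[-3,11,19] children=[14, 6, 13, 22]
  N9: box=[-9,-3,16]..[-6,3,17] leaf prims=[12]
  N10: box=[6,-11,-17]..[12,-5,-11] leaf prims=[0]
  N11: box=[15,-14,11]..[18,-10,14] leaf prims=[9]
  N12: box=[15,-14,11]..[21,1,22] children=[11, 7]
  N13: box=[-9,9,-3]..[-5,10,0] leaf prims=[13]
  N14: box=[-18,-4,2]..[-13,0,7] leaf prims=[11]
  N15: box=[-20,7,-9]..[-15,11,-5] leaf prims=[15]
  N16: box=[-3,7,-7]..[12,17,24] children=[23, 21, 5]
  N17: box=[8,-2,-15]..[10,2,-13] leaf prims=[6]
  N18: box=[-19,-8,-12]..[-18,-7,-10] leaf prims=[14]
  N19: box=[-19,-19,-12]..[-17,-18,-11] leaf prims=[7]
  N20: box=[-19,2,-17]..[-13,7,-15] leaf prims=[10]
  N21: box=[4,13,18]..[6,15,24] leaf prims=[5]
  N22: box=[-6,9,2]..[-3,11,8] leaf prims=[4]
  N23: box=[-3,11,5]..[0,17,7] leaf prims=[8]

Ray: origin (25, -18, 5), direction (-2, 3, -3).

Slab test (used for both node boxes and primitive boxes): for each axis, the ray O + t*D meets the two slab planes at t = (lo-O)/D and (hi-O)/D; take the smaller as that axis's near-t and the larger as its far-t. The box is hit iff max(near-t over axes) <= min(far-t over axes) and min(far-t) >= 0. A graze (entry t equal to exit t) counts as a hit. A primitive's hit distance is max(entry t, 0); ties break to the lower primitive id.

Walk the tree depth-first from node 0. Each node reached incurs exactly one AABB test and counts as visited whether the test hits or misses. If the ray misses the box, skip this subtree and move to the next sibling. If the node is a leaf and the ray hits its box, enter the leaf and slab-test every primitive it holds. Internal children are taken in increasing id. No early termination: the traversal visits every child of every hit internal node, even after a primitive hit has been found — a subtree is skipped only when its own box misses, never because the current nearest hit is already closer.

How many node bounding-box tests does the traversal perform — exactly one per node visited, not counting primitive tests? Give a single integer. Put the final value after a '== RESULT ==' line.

Traverse from the root:
N0 x:[2,45/2] y:[-1/3,35/3] z:[-19/3,22/3] -> hit [2,22/3], descend [1, 4, 8, 16]
  N1 x:[2,19/2] y:[4/3,22/3] z:[-17/3,22/3] -> hit [2,22/3], descend [2, 10, 12, 17]
    N2 x:[5/2,11/2] y:[7,22/3] z:[4/3,8/3] -> miss, prune
    N10 x:[13/2,19/2] y:[7/3,13/3] z:[16/3,22/3] -> miss, prune
    N12 x:[2,5] y:[4/3,19/3] z:[-17/3,-2] -> miss, prune
    N17 x:[15/2,17/2] y:[16/3,20/3] z:[6,20/3] -> miss, prune
  N4 x:[19,45/2] y:[-1/3,29/3] z:[10/3,22/3] -> miss, prune
  N8 x:[14,45/2] y:[14/3,29/3] z:[-14/3,8/3] -> miss, prune
  N16 x:[13/2,14] y:[25/3,35/3] z:[-19/3,4] -> miss, prune

9 AABB tests over nodes [0, 1, 2, 10, 12, 17, 4, 8, 16]; 0 leaves entered; closest miss.

== RESULT ==
9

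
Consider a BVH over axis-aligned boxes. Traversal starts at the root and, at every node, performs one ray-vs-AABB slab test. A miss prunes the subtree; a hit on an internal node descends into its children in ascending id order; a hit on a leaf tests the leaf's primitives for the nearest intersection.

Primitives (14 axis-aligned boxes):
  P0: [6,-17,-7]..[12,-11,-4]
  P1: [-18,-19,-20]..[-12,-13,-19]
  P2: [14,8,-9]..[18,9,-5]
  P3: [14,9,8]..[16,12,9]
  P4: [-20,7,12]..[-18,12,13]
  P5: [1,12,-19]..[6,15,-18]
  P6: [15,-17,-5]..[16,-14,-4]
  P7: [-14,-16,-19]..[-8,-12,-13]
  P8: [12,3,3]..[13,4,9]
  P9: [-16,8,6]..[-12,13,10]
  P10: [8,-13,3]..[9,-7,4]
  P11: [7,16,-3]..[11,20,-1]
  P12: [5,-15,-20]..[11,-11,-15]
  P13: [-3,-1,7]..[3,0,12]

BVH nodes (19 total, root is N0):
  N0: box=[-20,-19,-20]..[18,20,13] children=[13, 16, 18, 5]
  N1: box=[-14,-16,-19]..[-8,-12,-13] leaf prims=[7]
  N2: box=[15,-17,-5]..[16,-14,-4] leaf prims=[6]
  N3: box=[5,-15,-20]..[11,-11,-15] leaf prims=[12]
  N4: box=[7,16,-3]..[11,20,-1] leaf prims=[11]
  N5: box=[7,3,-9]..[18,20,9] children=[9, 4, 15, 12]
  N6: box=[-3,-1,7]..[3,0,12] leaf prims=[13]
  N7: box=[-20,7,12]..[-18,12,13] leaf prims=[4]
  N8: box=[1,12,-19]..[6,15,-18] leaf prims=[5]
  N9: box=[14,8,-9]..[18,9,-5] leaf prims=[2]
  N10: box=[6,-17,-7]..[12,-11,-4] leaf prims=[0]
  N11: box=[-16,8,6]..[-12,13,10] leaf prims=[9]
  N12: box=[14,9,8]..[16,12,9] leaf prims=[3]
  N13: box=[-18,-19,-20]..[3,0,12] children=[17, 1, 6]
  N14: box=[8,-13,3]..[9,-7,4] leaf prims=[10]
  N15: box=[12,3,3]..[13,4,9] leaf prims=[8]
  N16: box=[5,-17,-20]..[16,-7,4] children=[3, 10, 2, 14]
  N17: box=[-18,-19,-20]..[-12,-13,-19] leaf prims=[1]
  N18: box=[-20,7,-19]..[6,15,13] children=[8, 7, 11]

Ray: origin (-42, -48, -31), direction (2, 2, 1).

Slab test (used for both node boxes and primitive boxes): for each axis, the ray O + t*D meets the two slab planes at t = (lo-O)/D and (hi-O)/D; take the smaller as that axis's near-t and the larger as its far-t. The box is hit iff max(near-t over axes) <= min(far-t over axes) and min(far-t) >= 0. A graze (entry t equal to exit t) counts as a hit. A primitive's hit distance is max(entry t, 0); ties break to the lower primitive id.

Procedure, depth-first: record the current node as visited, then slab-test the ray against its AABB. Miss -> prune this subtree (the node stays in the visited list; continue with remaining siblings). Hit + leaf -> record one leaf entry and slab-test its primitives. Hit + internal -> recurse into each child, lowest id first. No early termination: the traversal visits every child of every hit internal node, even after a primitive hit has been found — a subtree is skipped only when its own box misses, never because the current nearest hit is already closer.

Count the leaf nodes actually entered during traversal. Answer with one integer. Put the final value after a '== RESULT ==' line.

Traverse from the root:
N0 x:[11,30] y:[29/2,34] z:[11,44] -> hit [29/2,30], descend [5, 13, 16, 18]
  N5 x:[49/2,30] y:[51/2,34] z:[22,40] -> hit [51/2,30], descend [4, 9, 12, 15]
    N4 x:[49/2,53/2] y:[32,34] z:[28,30] -> miss, prune
    N9 x:[28,30] y:[28,57/2] z:[22,26] -> miss, prune
    N12 x:[28,29] y:[57/2,30] z:[39,40] -> miss, prune
    N15 x:[27,55/2] y:[51/2,26] z:[34,40] -> miss, prune
  N13 x:[12,45/2] y:[29/2,24] z:[11,43] -> hit [29/2,45/2], descend [1, 6, 17]
    N1 x:[14,17] y:[16,18] z:[12,18] -> hit [16,17] leaf, test {P7@t=16}
    N6 x:[39/2,45/2] y:[47/2,24] z:[38,43] -> miss, prune
    N17 x:[12,15] y:[29/2,35/2] z:[11,12] -> miss, prune
  N16 x:[47/2,29] y:[31/2,41/2] z:[11,35] -> miss, prune
  N18 x:[11,24] y:[55/2,63/2] z:[12,44] -> miss, prune

order=[0, 5, 4, 9, 12, 15, 13, 1, 6, 17, 16, 18]  |boxes|=12  |leaves|=1  hit=P7

== RESULT ==
1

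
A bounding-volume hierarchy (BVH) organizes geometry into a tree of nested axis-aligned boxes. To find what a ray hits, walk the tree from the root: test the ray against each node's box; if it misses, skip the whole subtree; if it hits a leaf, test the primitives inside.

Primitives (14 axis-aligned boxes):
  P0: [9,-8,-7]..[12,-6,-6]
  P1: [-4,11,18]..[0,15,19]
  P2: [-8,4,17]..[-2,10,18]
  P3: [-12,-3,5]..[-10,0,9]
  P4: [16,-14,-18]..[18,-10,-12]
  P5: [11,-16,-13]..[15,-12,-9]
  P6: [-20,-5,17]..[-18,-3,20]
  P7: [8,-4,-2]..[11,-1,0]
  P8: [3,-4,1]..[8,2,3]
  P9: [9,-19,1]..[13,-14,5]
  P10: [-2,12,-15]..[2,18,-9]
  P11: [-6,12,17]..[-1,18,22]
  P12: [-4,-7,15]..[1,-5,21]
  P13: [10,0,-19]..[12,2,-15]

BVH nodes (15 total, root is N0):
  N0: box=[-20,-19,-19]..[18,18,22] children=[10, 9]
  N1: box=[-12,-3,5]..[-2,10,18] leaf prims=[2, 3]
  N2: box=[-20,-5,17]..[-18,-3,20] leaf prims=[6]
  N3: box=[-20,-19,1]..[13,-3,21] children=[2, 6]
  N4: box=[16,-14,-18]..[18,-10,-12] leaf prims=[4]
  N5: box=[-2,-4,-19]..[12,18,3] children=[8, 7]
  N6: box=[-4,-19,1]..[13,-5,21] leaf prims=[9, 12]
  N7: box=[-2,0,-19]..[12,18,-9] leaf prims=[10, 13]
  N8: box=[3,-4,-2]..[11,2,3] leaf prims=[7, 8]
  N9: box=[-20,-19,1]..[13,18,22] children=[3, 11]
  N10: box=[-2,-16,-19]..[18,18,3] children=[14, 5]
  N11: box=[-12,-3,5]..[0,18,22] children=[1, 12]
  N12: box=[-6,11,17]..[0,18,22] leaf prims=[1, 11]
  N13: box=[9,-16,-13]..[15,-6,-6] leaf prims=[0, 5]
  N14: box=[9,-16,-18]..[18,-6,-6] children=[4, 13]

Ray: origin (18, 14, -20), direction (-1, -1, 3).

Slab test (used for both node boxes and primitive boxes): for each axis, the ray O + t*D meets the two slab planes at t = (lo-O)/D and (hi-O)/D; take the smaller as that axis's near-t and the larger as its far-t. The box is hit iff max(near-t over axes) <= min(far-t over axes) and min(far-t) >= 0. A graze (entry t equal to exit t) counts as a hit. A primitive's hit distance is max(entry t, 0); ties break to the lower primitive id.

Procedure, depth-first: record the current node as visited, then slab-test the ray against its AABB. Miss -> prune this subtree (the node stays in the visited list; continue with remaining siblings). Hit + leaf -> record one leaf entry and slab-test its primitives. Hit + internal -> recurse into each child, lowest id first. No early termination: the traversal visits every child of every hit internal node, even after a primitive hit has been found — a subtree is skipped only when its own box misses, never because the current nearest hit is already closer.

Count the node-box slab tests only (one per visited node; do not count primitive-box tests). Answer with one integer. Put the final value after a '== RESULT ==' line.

Traverse from the root:
N0 x:[0,38] y:[-4,33] z:[1/3,14] -> hit [1/3,14], descend [9, 10]
  N9 x:[5,38] y:[-4,33] z:[7,14] -> hit [7,14], descend [3, 11]
    N3 x:[5,38] y:[17,33] z:[7,41/3] -> miss, prune
    N11 x:[18,30] y:[-4,17] z:[25/3,14] -> miss, prune
  N10 x:[0,20] y:[-4,30] z:[1/3,23/3] -> hit [1/3,23/3], descend [5, 14]
    N5 x:[6,20] y:[-4,18] z:[1/3,23/3] -> hit [6,23/3], descend [7, 8]
      N7 x:[6,20] y:[-4,14] z:[1/3,11/3] -> miss, prune
      N8 x:[7,15] y:[12,18] z:[6,23/3] -> miss, prune
    N14 x:[0,9] y:[20,30] z:[2/3,14/3] -> miss, prune

Summary -> nodes [0, 9, 3, 11, 10, 5, 7, 8, 14]; box-tests=9; leaf-entries=0; first=miss

== RESULT ==
9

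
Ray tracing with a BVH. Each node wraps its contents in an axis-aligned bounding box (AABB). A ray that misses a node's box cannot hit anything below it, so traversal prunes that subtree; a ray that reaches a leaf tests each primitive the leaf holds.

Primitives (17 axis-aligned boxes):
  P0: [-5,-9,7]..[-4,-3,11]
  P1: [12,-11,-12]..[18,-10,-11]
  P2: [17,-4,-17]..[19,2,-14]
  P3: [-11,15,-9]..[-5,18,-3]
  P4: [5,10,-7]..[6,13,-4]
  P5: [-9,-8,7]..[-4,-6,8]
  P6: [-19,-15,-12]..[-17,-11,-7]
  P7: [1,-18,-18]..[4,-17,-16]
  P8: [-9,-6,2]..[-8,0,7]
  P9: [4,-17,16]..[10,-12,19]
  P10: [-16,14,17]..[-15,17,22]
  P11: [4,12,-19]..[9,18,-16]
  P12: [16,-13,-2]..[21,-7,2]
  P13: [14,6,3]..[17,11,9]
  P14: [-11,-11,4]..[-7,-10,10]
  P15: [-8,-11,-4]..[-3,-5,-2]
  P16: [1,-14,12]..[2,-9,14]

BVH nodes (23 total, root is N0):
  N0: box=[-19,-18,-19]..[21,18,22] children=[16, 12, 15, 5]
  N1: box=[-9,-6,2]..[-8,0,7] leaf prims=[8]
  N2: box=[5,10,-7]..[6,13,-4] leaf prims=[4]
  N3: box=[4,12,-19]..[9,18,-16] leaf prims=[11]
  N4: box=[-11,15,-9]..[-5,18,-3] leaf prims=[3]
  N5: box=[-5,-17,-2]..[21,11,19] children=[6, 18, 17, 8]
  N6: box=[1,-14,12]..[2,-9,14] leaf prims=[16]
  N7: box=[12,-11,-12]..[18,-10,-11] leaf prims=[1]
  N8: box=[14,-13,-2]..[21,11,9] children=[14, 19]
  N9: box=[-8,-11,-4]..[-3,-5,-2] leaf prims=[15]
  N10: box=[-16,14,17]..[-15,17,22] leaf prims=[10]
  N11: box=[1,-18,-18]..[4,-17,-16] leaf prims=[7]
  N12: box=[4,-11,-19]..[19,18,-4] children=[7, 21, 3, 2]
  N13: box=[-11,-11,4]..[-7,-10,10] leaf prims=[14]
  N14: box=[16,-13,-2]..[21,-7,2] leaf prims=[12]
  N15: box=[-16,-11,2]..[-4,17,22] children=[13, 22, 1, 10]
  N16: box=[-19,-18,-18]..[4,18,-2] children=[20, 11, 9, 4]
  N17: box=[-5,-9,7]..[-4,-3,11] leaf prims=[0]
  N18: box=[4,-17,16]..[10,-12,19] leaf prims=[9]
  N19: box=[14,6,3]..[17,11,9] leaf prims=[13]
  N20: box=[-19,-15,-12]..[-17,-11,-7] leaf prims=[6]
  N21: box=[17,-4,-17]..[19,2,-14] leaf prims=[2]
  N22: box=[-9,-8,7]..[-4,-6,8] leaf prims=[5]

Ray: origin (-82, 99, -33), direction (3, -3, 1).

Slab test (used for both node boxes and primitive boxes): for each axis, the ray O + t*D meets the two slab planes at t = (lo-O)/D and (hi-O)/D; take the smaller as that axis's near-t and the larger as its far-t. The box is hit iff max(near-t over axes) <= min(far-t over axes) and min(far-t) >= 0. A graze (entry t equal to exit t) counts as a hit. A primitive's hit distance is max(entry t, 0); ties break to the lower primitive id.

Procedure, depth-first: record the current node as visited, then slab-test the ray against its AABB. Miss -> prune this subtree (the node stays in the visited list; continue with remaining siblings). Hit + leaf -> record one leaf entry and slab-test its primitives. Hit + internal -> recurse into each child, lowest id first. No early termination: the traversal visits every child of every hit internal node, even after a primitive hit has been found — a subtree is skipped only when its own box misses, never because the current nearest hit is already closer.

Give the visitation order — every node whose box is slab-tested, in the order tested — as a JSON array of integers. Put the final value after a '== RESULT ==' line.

Traverse from the root:
N0 x:[21,103/3] y:[27,39] z:[14,55] -> hit [27,103/3], descend [5, 12, 15, 16]
  N5 x:[77/3,103/3] y:[88/3,116/3] z:[31,52] -> hit [31,103/3], descend [6, 8, 17, 18]
    N6 x:[83/3,28] y:[36,113/3] z:[45,47] -> miss, prune
    N8 x:[32,103/3] y:[88/3,112/3] z:[31,42] -> hit [32,103/3], descend [14, 19]
      N14 x:[98/3,103/3] y:[106/3,112/3] z:[31,35] -> miss, prune
      N19 x:[32,33] y:[88/3,31] z:[36,42] -> miss, prune
    N17 x:[77/3,26] y:[34,36] z:[40,44] -> miss, prune
    N18 x:[86/3,92/3] y:[37,116/3] z:[49,52] -> miss, prune
  N12 x:[86/3,101/3] y:[27,110/3] z:[14,29] -> hit [86/3,29], descend [2, 3, 7, 21]
    N2 x:[29,88/3] y:[86/3,89/3] z:[26,29] -> hit [29,29] leaf, test {P4@t=29}
    N3 x:[86/3,91/3] y:[27,29] z:[14,17] -> miss, prune
    N7 x:[94/3,100/3] y:[109/3,110/3] z:[21,22] -> miss, prune
    N21 x:[33,101/3] y:[97/3,103/3] z:[16,19] -> miss, prune
  N15 x:[22,26] y:[82/3,110/3] z:[35,55] -> miss, prune
  N16 x:[21,86/3] y:[27,39] z:[15,31] -> hit [27,86/3], descend [4, 9, 11, 20]
    N4 x:[71/3,77/3] y:[27,28] z:[24,30] -> miss, prune
    N9 x:[74/3,79/3] y:[104/3,110/3] z:[29,31] -> miss, prune
    N11 x:[83/3,86/3] y:[116/3,39] z:[15,17] -> miss, prune
    N20 x:[21,65/3] y:[110/3,38] z:[21,26] -> miss, prune

order=[0, 5, 6, 8, 14, 19, 17, 18, 12, 2, 3, 7, 21, 15, 16, 4, 9, 11, 20]  |boxes|=19  |leaves|=1  hit=P4

== RESULT ==
[0, 5, 6, 8, 14, 19, 17, 18, 12, 2, 3, 7, 21, 15, 16, 4, 9, 11, 20]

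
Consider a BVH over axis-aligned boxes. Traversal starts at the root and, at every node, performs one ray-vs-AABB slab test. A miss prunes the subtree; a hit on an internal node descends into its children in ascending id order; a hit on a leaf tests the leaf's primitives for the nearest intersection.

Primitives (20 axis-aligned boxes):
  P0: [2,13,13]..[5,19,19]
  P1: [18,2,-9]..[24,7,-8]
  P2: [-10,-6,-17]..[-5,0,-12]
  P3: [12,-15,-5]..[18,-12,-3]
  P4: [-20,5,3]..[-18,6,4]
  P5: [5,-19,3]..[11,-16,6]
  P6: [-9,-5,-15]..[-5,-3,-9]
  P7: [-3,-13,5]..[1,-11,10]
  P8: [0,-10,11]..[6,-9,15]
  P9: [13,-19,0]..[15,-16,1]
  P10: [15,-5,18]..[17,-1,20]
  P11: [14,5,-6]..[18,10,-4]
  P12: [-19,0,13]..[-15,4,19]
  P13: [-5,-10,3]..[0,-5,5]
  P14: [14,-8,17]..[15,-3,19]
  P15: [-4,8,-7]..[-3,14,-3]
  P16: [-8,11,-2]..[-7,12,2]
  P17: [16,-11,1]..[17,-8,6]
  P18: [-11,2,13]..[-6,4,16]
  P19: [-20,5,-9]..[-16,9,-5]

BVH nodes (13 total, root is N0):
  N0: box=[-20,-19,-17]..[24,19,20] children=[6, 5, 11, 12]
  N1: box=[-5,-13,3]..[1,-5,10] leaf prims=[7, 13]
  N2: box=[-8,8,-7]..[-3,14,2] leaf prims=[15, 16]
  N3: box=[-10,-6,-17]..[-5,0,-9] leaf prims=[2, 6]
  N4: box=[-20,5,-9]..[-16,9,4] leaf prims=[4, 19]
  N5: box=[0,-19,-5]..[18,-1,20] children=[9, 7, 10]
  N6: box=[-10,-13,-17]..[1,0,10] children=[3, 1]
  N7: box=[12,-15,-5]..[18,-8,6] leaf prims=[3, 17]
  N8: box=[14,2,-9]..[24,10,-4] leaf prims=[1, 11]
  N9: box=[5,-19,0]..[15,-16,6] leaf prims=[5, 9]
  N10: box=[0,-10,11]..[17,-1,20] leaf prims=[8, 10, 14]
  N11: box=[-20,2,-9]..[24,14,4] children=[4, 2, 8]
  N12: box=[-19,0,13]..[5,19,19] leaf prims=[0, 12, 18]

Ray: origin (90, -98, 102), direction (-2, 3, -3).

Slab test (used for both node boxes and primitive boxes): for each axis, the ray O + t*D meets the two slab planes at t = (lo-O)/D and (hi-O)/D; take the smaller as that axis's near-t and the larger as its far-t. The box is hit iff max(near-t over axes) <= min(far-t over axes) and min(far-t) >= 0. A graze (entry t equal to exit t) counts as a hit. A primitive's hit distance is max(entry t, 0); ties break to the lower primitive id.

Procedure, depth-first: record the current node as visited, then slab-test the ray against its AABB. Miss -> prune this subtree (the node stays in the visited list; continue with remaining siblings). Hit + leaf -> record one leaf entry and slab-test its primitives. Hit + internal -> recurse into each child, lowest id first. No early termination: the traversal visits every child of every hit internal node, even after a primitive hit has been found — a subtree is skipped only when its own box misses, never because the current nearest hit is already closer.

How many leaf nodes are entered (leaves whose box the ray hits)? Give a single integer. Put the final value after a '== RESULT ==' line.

Trace the traversal:
N0 x:[33,55] y:[79/3,39] z:[82/3,119/3] -> hit [33,39], descend [5, 6, 11, 12]
  N5 x:[36,45] y:[79/3,97/3] z:[82/3,107/3] -> miss, prune
  N6 x:[89/2,50] y:[85/3,98/3] z:[92/3,119/3] -> miss, prune
  N11 x:[33,55] y:[100/3,112/3] z:[98/3,37] -> hit [100/3,37], descend [2, 4, 8]
    N2 x:[93/2,49] y:[106/3,112/3] z:[100/3,109/3] -> miss, prune
    N4 x:[53,55] y:[103/3,107/3] z:[98/3,37] -> miss, prune
    N8 x:[33,38] y:[100/3,36] z:[106/3,37] -> hit [106/3,36] leaf, test {P1(miss), P11@t=36}
  N12 x:[85/2,109/2] y:[98/3,39] z:[83/3,89/3] -> miss, prune

Visited [0, 5, 6, 11, 2, 4, 8, 12]. Tests: 8 box, 1 leaf. Nearest: P11.

== RESULT ==
1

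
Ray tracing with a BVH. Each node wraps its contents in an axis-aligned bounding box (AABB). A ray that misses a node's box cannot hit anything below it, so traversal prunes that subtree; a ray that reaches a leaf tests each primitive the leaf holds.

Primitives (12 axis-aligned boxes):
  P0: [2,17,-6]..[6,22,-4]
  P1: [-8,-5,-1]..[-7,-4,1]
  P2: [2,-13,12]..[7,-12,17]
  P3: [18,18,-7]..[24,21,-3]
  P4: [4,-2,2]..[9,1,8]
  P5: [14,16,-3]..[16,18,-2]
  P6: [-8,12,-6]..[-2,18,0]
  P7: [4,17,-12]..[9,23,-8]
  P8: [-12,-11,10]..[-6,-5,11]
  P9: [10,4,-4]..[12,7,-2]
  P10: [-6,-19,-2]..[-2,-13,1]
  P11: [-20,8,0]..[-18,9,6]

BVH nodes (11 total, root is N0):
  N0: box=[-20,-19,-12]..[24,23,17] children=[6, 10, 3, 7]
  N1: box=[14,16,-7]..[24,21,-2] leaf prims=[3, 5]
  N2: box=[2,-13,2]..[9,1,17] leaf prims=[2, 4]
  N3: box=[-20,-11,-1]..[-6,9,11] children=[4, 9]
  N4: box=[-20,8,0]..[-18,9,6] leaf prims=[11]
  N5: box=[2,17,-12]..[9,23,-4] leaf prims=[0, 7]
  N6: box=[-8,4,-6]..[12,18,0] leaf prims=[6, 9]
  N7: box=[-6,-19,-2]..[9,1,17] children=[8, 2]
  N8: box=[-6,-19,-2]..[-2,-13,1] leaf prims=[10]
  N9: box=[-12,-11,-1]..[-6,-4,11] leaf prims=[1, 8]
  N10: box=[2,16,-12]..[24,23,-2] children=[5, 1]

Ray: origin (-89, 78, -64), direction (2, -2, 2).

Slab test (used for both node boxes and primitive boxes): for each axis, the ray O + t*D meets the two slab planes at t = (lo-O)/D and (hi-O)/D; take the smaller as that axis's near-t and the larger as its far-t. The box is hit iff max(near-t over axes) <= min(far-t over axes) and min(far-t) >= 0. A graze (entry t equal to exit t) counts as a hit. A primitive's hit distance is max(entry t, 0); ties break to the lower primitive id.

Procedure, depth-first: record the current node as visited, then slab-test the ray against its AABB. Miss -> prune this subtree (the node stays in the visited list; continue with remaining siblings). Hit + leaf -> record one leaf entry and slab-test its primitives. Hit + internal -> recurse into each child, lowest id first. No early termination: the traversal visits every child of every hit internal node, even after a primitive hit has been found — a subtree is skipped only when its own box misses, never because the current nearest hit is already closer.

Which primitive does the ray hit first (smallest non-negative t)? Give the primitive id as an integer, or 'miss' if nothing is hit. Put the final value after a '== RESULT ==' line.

Trace the traversal:
N0 x:[69/2,113/2] y:[55/2,97/2] z:[26,81/2] -> hit [69/2,81/2], descend [3, 6, 7, 10]
  N3 x:[69/2,83/2] y:[69/2,89/2] z:[63/2,75/2] -> hit [69/2,75/2], descend [4, 9]
    N4 x:[69/2,71/2] y:[69/2,35] z:[32,35] -> hit [69/2,35] leaf, test {P11@t=69/2}
    N9 x:[77/2,83/2] y:[41,89/2] z:[63/2,75/2] -> miss, prune
  N6 x:[81/2,101/2] y:[30,37] z:[29,32] -> miss, prune
  N7 x:[83/2,49] y:[77/2,97/2] z:[31,81/2] -> miss, prune
  N10 x:[91/2,113/2] y:[55/2,31] z:[26,31] -> miss, prune

7 AABB tests over nodes [0, 3, 4, 9, 6, 7, 10]; 1 leaf entered; closest P11.

== RESULT ==
11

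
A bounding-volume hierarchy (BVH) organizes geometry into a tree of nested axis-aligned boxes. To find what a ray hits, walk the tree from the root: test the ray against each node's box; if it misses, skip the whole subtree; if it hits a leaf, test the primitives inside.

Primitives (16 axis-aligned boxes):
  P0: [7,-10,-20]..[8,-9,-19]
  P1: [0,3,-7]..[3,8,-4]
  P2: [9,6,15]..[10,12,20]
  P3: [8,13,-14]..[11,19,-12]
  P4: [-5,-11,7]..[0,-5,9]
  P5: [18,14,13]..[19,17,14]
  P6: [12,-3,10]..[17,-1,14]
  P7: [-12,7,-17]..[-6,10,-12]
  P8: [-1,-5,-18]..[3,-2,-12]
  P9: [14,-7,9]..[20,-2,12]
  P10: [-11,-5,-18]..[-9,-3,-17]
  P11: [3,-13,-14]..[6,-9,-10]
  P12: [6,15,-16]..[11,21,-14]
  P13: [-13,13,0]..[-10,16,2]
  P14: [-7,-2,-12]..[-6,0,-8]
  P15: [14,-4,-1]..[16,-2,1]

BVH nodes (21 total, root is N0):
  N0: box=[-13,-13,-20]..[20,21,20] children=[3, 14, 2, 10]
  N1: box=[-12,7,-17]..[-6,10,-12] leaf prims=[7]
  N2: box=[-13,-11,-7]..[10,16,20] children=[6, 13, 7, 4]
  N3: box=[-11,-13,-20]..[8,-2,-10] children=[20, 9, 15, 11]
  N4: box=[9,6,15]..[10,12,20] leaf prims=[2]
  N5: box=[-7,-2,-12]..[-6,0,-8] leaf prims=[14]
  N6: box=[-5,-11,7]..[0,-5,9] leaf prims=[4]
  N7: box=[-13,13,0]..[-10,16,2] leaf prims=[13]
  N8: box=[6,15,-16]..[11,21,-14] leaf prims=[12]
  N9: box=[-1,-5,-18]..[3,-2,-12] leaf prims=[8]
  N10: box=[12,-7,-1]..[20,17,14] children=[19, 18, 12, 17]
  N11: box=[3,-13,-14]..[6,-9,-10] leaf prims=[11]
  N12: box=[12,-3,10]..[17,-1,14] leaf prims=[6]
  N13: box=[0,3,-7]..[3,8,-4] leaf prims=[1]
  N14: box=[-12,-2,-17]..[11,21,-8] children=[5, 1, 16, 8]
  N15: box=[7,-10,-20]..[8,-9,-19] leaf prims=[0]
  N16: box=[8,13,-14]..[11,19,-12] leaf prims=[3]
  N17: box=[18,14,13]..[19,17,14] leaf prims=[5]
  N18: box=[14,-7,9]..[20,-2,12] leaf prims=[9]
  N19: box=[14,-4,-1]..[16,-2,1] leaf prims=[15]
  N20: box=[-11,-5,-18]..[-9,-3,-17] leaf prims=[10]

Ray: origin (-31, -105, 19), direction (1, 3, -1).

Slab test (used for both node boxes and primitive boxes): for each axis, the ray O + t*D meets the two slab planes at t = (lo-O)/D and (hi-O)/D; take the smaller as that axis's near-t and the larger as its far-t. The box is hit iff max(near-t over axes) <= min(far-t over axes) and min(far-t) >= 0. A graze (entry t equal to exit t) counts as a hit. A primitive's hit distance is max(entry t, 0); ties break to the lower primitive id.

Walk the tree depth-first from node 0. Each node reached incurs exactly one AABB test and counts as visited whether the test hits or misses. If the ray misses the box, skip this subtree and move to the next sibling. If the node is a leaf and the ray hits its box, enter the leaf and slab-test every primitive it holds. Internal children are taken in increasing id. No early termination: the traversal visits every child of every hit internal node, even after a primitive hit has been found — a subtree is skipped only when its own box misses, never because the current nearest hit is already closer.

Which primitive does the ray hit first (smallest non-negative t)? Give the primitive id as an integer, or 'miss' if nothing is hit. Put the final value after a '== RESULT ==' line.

Trace the traversal:
N0 x:[18,51] y:[92/3,42] z:[-1,39] -> hit [92/3,39], descend [2, 3, 10, 14]
  N2 x:[18,41] y:[94/3,121/3] z:[-1,26] -> miss, prune
  N3 x:[20,39] y:[92/3,103/3] z:[29,39] -> hit [92/3,103/3], descend [9, 11, 15, 20]
    N9 x:[30,34] y:[100/3,103/3] z:[31,37] -> hit [100/3,34] leaf, test {P8@t=100/3}
    N11 x:[34,37] y:[92/3,32] z:[29,33] -> miss, prune
    N15 x:[38,39] y:[95/3,32] z:[38,39] -> miss, prune
    N20 x:[20,22] y:[100/3,34] z:[36,37] -> miss, prune
  N10 x:[43,51] y:[98/3,122/3] z:[5,20] -> miss, prune
  N14 x:[19,42] y:[103/3,42] z:[27,36] -> hit [103/3,36], descend [1, 5, 8, 16]
    N1 x:[19,25] y:[112/3,115/3] z:[31,36] -> miss, prune
    N5 x:[24,25] y:[103/3,35] z:[27,31] -> miss, prune
    N8 x:[37,42] y:[40,42] z:[33,35] -> miss, prune
    N16 x:[39,42] y:[118/3,124/3] z:[31,33] -> miss, prune

Summary -> nodes [0, 2, 3, 9, 11, 15, 20, 10, 14, 1, 5, 8, 16]; box-tests=13; leaf-entries=1; first=P8

== RESULT ==
8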